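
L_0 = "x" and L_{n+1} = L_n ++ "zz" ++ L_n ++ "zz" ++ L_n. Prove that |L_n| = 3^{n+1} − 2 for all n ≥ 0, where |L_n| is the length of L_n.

Base case: |L_0| = 1, and 3^{0+1} − 2 = 1.
Assume |L_r| = 3^{r+1} − 2.
Then |L_{r+1}| = 3|L_r| + 4 = 3(3^{r+1} − 2) + 4 = 3^{r+2} − 6 + 4 = 3^{r+2} − 2.
This completes the inductive step, so |L_n| = 3^{n+1} − 2 for all n ≥ 0.

|L_n| = 3^{n+1} − 2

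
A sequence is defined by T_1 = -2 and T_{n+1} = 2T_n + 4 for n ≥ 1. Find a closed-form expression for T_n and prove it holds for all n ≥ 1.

Claim: T_n = 2^n − 4.

Base case: T_1 = -2, and 2^1 − 4 = 2 − 4 = -2.
Assume T_k = 2^k − 4 for some k ≥ 1.
Then T_{k+1} = 2T_k + 4 = 2·(2^k − 4) + 4 = 2^{k+1} − 8 + 4 = 2^{k+1} − 4.
By induction, T_n = 2^n − 4 for all n ≥ 1.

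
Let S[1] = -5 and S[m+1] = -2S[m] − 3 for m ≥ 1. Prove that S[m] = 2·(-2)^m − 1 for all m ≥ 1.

Base case: S[1] = -5, and 2·(-2)^1 − 1 = -4 − 1 = -5.
Assume S[k] = 2·(-2)^k − 1 for some k ≥ 1.
Then S[k+1] = -2S[k] − 3 = -2·(2·(-2)^k − 1) − 3 = -4·(-2)^k + 2 − 3 = 2·(-2)^{k+1} − 1.
By induction, S[m] = 2·(-2)^m − 1 for all m ≥ 1.

S[m] = 2·(-2)^m − 1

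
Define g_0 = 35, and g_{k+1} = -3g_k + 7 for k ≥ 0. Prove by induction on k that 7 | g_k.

Base case: g_0 = 35 = 7·5, so 7 | g_0.
Assume 7 | g_r, so g_r = 7t for some integer t.
Then g_{r+1} = -3g_r + 7 = -3·(7t) + 7 = 7(-3t + 1), so 7 | g_{r+1}.
This completes the inductive step, so 7 | g_k for all k ≥ 0.

7 | g_k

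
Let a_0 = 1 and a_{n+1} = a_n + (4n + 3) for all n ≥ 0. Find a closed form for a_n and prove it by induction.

Claim: a_n = 2n^2 + n + 1.

Base case: a_0 = 1, and 2·0^2 + 0 + 1 = 1.
Assume a_r = 2r^2 + r + 1.
Then a_{r+1} = a_r + (4r + 3) = (2r^2 + r + 1) + (4r + 3) = 2r^2 + 5r + 4,
and 2·(r+1)^2 + (r+1) + 1 = 2r^2 + 5r + 4.
Hence a_n = 2n^2 + n + 1 for every n ≥ 0, by induction.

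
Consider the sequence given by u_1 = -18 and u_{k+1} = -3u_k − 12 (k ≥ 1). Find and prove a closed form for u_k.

Claim: u_k = 5·(-3)^k − 3.

Base case: u_1 = -18, and 5·(-3)^1 − 3 = -15 − 3 = -18.
Assume u_m = 5·(-3)^m − 3 for some m ≥ 1.
Then u_{m+1} = -3u_m − 12 = -3·(5·(-3)^m − 3) − 12 = -15·(-3)^m + 9 − 12 = 5·(-3)^{m+1} − 3.
So the formula holds for m+1, and by induction u_k = 5·(-3)^k − 3 for all k ≥ 1.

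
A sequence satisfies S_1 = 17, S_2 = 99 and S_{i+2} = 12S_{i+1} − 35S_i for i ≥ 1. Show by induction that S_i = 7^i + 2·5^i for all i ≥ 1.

Base cases: S_1 = 17 and 7^1 + 2·5^1 = 17; S_2 = 99 and 7^2 + 2·5^2 = 99.
Assume S_t = 7^t + 2·5^t for all 1 ≤ t ≤ j, where j ≥ 2.
Then S_{j+1} = 12S_j − 35S_{j−1} = 12·(7^j + 2·5^j) − 35·(7^{j−1} + 2·5^{j−1}) = (12·7 − 35)7^{j−1} + 2·(12·5 − 35)5^{j−1} = 49·7^{j−1} + 50·5^{j−1} = 7^{j+1} + 2·5^{j+1}.
By strong induction, S_i = 7^i + 2·5^i for all i ≥ 1.

S_i = 7^i + 2·5^i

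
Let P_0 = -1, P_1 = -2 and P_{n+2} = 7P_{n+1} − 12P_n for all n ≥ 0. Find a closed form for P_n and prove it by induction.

Claim: P_n = 4^n − 2·3^n.

Base cases: P_0 = -1 and 4^0 − 2·3^0 = -1; P_1 = -2 and 4^1 − 2·3^1 = -2.
Assume P_j = 4^j − 2·3^j for all 0 ≤ j ≤ m, where m ≥ 1.
Then P_{m+1} = 7P_m − 12P_{m−1} = 7·(4^m − 2·3^m) − 12·(4^{m−1} − 2·3^{m−1}) = (7·4 − 12)4^{m−1} − 2·(7·3 − 12)3^{m−1} = 16·4^{m−1} − 18·3^{m−1} = 4^{m+1} − 2·3^{m+1}.
This completes the inductive step, so P_n = 4^n − 2·3^n for all n ≥ 0.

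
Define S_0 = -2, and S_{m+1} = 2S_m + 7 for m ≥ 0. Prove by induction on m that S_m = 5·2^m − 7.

Base case: S_0 = -2, and 5·2^0 − 7 = 5 − 7 = -2.
Assume S_r = 5·2^r − 7 for some r ≥ 0.
Then S_{r+1} = 2S_r + 7 = 2·(5·2^r − 7) + 7 = 10·2^r − 14 + 7 = 5·2^{r+1} − 7.
By induction, S_m = 5·2^m − 7 for all m ≥ 0.

S_m = 5·2^m − 7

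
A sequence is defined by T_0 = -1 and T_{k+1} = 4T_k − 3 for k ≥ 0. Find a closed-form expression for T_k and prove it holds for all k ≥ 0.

Claim: T_k = -2·4^k + 1.

Base case: T_0 = -1, and -2·4^0 + 1 = -2 + 1 = -1.
Assume T_m = -2·4^m + 1 for some m ≥ 0.
Then T_{m+1} = 4T_m − 3 = 4·(-2·4^m + 1) − 3 = -8·4^m + 4 − 3 = -2·4^{m+1} + 1.
By induction, T_k = -2·4^k + 1 for all k ≥ 0.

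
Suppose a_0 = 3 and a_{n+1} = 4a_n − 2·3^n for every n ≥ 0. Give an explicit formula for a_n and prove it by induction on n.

Claim: a_n = 4^n + 2·3^n.

Base case: a_0 = 3, and 4^0 + 2·3^0 = 1 + 2 = 3.
Assume a_m = 4^m + 2·3^m for some m ≥ 0.
Then a_{m+1} = 4a_m − 2·3^m = 4·(4^m + 2·3^m) − 2·3^m = 4^{m+1} + 8·3^m − 2·3^m = 4^{m+1} + 6·3^m = 4^{m+1} + 2·3^{m+1}.
So the formula holds for m+1, and by induction a_n = 4^n + 2·3^n for all n ≥ 0.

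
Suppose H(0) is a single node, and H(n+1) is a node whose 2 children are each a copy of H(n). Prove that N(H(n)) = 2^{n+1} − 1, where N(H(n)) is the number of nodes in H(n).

Base case: N(H(0)) = 1, and 2^{0+1} − 1 = 1.
Assume N(H(j)) = 2^{j+1} − 1.
Then N(H(j+1)) = 1 + 2N(H(j)) = 1 + 2(2^{j+1} − 1) = 2^{j+2} − 2 + 1 = 2^{j+2} − 1.
This completes the inductive step, so N(H(n)) = 2^{n+1} − 1 for all n ≥ 0.

N(H(n)) = 2^{n+1} − 1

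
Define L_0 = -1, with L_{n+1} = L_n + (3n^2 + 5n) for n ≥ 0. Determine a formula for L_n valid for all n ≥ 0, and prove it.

Claim: L_n = n^3 + n^2 − 2n − 1.

Base case: L_0 = -1, and 0^3 + 0^2 − 2·0 − 1 = -1.
Assume L_j = j^3 + j^2 − 2j − 1.
Then L_{j+1} = L_j + (3j^2 + 5j) = (j^3 + j^2 − 2j − 1) + (3j^2 + 5j) = j^3 + 4j^2 + 3j − 1,
and (j+1)^3 + (j+1)^2 − 2·(j+1) − 1 = j^3 + 4j^2 + 3j − 1.
By induction, L_n = n^3 + n^2 − 2n − 1 for all n ≥ 0.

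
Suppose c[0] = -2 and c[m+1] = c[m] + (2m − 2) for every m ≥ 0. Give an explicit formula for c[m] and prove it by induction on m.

Claim: c[m] = m^2 − 3m − 2.

Base case: c[0] = -2, and 0^2 − 3·0 − 2 = -2.
Assume c[j] = j^2 − 3j − 2.
Then c[j+1] = c[j] + (2j − 2) = (j^2 − 3j − 2) + (2j − 2) = j^2 − j − 4,
and (j+1)^2 − 3·(j+1) − 2 = j^2 − j − 4.
Hence c[m] = m^2 − 3m − 2 for every m ≥ 0, by induction.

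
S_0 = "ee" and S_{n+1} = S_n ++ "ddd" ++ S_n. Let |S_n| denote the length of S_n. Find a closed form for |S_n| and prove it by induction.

Claim: |S_n| = 5·2^n − 3.

Base case: |S_0| = 2, and 5·2^0 − 3 = 2.
Assume |S_m| = 5·2^m − 3.
Then |S_{m+1}| = |S_m| + 3 + |S_m| = 2|S_m| + 3 = 2(5·2^m − 3) + 3 = 5·2^{m+1} − 6 + 3 = 5·2^{m+1} − 3.
By induction, |S_n| = 5·2^n − 3 for all n ≥ 0.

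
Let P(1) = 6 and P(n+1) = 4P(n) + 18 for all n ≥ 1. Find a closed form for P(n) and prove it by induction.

Claim: P(n) = 3·4^n − 6.

Base case: P(1) = 6, and 3·4^1 − 6 = 12 − 6 = 6.
Assume P(k) = 3·4^k − 6 for some k ≥ 1.
Then P(k+1) = 4P(k) + 18 = 4·(3·4^k − 6) + 18 = 12·4^k − 24 + 18 = 3·4^{k+1} − 6.
By induction, P(n) = 3·4^n − 6 for all n ≥ 1.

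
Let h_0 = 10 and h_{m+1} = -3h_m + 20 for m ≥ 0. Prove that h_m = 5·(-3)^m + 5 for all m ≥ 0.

Base case: h_0 = 10, and 5·(-3)^0 + 5 = 5 + 5 = 10.
Assume h_k = 5·(-3)^k + 5 for some k ≥ 0.
Then h_{k+1} = -3h_k + 20 = -3·(5·(-3)^k + 5) + 20 = -15·(-3)^k − 15 + 20 = 5·(-3)^{k+1} + 5.
So the formula holds for k+1, and by induction h_m = 5·(-3)^m + 5 for all m ≥ 0.

h_m = 5·(-3)^m + 5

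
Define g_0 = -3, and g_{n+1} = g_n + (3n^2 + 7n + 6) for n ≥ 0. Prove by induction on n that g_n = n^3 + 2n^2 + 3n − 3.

Base case: g_0 = -3, and 0^3 + 2·0^2 + 3·0 − 3 = -3.
Assume g_m = m^3 + 2m^2 + 3m − 3.
Then g_{m+1} = g_m + (3m^2 + 7m + 6) = (m^3 + 2m^2 + 3m − 3) + (3m^2 + 7m + 6) = m^3 + 5m^2 + 10m + 3,
and (m+1)^3 + 2·(m+1)^2 + 3·(m+1) − 3 = m^3 + 5m^2 + 10m + 3.
Hence g_n = n^3 + 2n^2 + 3n − 3 for every n ≥ 0, by induction.

g_n = n^3 + 2n^2 + 3n − 3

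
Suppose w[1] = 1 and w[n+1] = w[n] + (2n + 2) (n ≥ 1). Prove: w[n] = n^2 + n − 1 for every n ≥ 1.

Base case: w[1] = 1, and 1^2 + 1 − 1 = 1.
Assume w[r] = r^2 + r − 1.
Then w[r+1] = w[r] + (2r + 2) = (r^2 + r − 1) + (2r + 2) = r^2 + 3r + 1,
and (r+1)^2 + (r+1) − 1 = r^2 + 3r + 1.
Hence w[n] = n^2 + n − 1 for every n ≥ 1, by induction.

w[n] = n^2 + n − 1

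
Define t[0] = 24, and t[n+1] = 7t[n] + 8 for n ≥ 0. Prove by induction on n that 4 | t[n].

Base case: t[0] = 24 = 4·6, so 4 | t[0].
Assume 4 | t[j], so t[j] = 4s for some integer s.
Then t[j+1] = 7t[j] + 8 = 7·(4s) + 8 = 4(7s + 2), so 4 | t[j+1].
Hence 4 | t[n] for every n ≥ 0, by induction.

4 | t[n]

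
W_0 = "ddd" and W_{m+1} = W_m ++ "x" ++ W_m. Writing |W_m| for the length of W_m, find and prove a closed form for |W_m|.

Claim: |W_m| = 2^{m+2} − 1.

Base case: |W_0| = 3, and 2^{0+2} − 1 = 3.
Assume |W_j| = 2^{j+2} − 1.
Then |W_{j+1}| = |W_j| + 1 + |W_j| = 2|W_j| + 1 = 2(2^{j+2} − 1) + 1 = 2^{j+3} − 2 + 1 = 2^{j+3} − 1.
Hence |W_m| = 2^{m+2} − 1 for every m ≥ 0, by induction.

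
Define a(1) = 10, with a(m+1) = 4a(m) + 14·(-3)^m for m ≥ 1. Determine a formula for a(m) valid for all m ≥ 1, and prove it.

Claim: a(m) = 4^m − 2·(-3)^m.

Base case: a(1) = 10, and 4^1 − 2·(-3)^1 = 4 + 6 = 10.
Assume a(j) = 4^j − 2·(-3)^j for some j ≥ 1.
Then a(j+1) = 4a(j) + 14·(-3)^j = 4·(4^j − 2·(-3)^j) + 14·(-3)^j = 4^{j+1} − 8·(-3)^j + 14·(-3)^j = 4^{j+1} + 6·(-3)^j = 4^{j+1} − 2·(-3)^{j+1}.
By induction, a(m) = 4^m − 2·(-3)^m for all m ≥ 1.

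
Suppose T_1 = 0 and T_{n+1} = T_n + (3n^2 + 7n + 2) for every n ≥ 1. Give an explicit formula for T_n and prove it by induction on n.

Claim: T_n = n^3 + 2n^2 − n − 2.

Base case: T_1 = 0, and 1^3 + 2·1^2 − 1 − 2 = 0.
Assume T_m = m^3 + 2m^2 − m − 2.
Then T_{m+1} = T_m + (3m^2 + 7m + 2) = (m^3 + 2m^2 − m − 2) + (3m^2 + 7m + 2) = m^3 + 5m^2 + 6m,
and (m+1)^3 + 2·(m+1)^2 − (m+1) − 2 = m^3 + 5m^2 + 6m.
This completes the inductive step, so T_n = n^3 + 2n^2 − n − 2 for all n ≥ 1.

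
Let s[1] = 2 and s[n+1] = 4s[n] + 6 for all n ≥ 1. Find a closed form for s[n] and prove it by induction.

Claim: s[n] = 4^n − 2.

Base case: s[1] = 2, and 4^1 − 2 = 4 − 2 = 2.
Assume s[m] = 4^m − 2 for some m ≥ 1.
Then s[m+1] = 4s[m] + 6 = 4·(4^m − 2) + 6 = 4^{m+1} − 8 + 6 = 4^{m+1} − 2.
So the formula holds for m+1, and by induction s[n] = 4^n − 2 for all n ≥ 1.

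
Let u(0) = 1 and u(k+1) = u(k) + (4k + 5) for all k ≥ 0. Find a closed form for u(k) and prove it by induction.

Claim: u(k) = 2k^2 + 3k + 1.

Base case: u(0) = 1, and 2·0^2 + 3·0 + 1 = 1.
Assume u(r) = 2r^2 + 3r + 1.
Then u(r+1) = u(r) + (4r + 5) = (2r^2 + 3r + 1) + (4r + 5) = 2r^2 + 7r + 6,
and 2·(r+1)^2 + 3·(r+1) + 1 = 2r^2 + 7r + 6.
Hence u(k) = 2k^2 + 3k + 1 for every k ≥ 0, by induction.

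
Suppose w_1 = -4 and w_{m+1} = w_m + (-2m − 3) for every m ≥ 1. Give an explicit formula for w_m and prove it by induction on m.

Claim: w_m = -m^2 − 2m − 1.

Base case: w_1 = -4, and -1^2 − 2·1 − 1 = -4.
Assume w_r = -r^2 − 2r − 1.
Then w_{r+1} = w_r + (-2r − 3) = (-r^2 − 2r − 1) + (-2r − 3) = -r^2 − 4r − 4,
and -(r+1)^2 − 2·(r+1) − 1 = -r^2 − 4r − 4.
This completes the inductive step, so w_m = -m^2 − 2m − 1 for all m ≥ 1.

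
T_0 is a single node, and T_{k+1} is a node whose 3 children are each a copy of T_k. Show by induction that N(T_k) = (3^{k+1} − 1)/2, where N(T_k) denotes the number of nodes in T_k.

Base case: N(T_0) = 1, and (3^{0+1} − 1)/2 = 1.
Assume N(T_r) = (3^{r+1} − 1)/2.
Then N(T_{r+1}) = 1 + 3N(T_r) = 1 + 3·(3^{r+1} − 1)/2 = 1 + (3^{r+2} − 3)/2 = (2 + 3^{r+2} − 3)/2 = (3^{r+2} − 1)/2.
Hence N(T_k) = (3^{k+1} − 1)/2 for every k ≥ 0, by induction.

N(T_k) = (3^{k+1} − 1)/2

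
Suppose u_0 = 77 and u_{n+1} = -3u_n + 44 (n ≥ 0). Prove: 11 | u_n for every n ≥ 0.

Base case: u_0 = 77 = 11·7, so 11 | u_0.
Assume 11 | u_m, so u_m = 11t for some integer t.
Then u_{m+1} = -3u_m + 44 = -3·(11t) + 44 = 11(-3t + 4), so 11 | u_{m+1}.
By induction, 11 | u_n for all n ≥ 0.

11 | u_n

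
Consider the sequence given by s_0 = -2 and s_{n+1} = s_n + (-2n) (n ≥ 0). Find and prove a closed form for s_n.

Claim: s_n = -n^2 + n − 2.

Base case: s_0 = -2, and -0^2 + 0 − 2 = -2.
Assume s_j = -j^2 + j − 2.
Then s_{j+1} = s_j + (-2j) = (-j^2 + j − 2) + (-2j) = -j^2 − j − 2,
and -(j+1)^2 + (j+1) − 2 = -j^2 − j − 2.
This completes the inductive step, so s_n = -n^2 + n − 2 for all n ≥ 0.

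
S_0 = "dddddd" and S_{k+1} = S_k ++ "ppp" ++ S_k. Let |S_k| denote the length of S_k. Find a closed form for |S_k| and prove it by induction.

Claim: |S_k| = 9·2^k − 3.

Base case: |S_0| = 6, and 9·2^0 − 3 = 6.
Assume |S_m| = 9·2^m − 3.
Then |S_{m+1}| = |S_m| + 3 + |S_m| = 2|S_m| + 3 = 2(9·2^m − 3) + 3 = 9·2^{m+1} − 6 + 3 = 9·2^{m+1} − 3.
By induction, |S_k| = 9·2^k − 3 for all k ≥ 0.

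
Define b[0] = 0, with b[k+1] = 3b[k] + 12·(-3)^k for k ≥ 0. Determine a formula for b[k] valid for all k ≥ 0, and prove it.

Claim: b[k] = 2·3^k − 2·(-3)^k.

Base case: b[0] = 0, and 2·3^0 − 2·(-3)^0 = 2 − 2 = 0.
Assume b[r] = 2·3^r − 2·(-3)^r for some r ≥ 0.
Then b[r+1] = 3b[r] + 12·(-3)^r = 3·(2·3^r − 2·(-3)^r) + 12·(-3)^r = 2·3^{r+1} − 6·(-3)^r + 12·(-3)^r = 2·3^{r+1} + 6·(-3)^r = 2·3^{r+1} − 2·(-3)^{r+1}.
So the formula holds for r+1, and by induction b[k] = 2·3^k − 2·(-3)^k for all k ≥ 0.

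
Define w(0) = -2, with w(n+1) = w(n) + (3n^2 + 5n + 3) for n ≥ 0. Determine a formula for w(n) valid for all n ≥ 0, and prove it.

Claim: w(n) = n^3 + n^2 + n − 2.

Base case: w(0) = -2, and 0^3 + 0^2 + 0 − 2 = -2.
Assume w(r) = r^3 + r^2 + r − 2.
Then w(r+1) = w(r) + (3r^2 + 5r + 3) = (r^3 + r^2 + r − 2) + (3r^2 + 5r + 3) = r^3 + 4r^2 + 6r + 1,
and (r+1)^3 + (r+1)^2 + (r+1) − 2 = r^3 + 4r^2 + 6r + 1.
By induction, w(n) = n^3 + n^2 + n − 2 for all n ≥ 0.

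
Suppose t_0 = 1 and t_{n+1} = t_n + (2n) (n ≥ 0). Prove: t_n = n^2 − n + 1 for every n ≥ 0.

Base case: t_0 = 1, and 0^2 − 0 + 1 = 1.
Assume t_r = r^2 − r + 1.
Then t_{r+1} = t_r + (2r) = (r^2 − r + 1) + (2r) = r^2 + r + 1,
and (r+1)^2 − (r+1) + 1 = r^2 + r + 1.
This completes the inductive step, so t_n = n^2 − n + 1 for all n ≥ 0.

t_n = n^2 − n + 1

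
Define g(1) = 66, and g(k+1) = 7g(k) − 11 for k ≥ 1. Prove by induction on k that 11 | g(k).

Base case: g(1) = 66 = 11·6, so 11 | g(1).
Assume 11 | g(m), so g(m) = 11t for some integer t.
Then g(m+1) = 7g(m) − 11 = 7·(11t) − 11 = 11(7t − 1), so 11 | g(m+1).
This completes the inductive step, so 11 | g(k) for all k ≥ 1.

11 | g(k)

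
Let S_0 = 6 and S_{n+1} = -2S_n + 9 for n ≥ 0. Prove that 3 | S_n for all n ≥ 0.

Base case: S_0 = 6 = 3·2, so 3 | S_0.
Assume 3 | S_j, so S_j = 3t for some integer t.
Then S_{j+1} = -2S_j + 9 = -2·(3t) + 9 = 3(-2t + 3), so 3 | S_{j+1}.
So the property holds for j+1, and by induction 3 | S_n for all n ≥ 0.

3 | S_n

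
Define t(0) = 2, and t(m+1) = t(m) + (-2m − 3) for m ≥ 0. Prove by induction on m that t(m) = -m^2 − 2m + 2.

Base case: t(0) = 2, and -0^2 − 2·0 + 2 = 2.
Assume t(j) = -j^2 − 2j + 2.
Then t(j+1) = t(j) + (-2j − 3) = (-j^2 − 2j + 2) + (-2j − 3) = -j^2 − 4j − 1,
and -(j+1)^2 − 2·(j+1) + 2 = -j^2 − 4j − 1.
This completes the inductive step, so t(m) = -m^2 − 2m + 2 for all m ≥ 0.

t(m) = -m^2 − 2m + 2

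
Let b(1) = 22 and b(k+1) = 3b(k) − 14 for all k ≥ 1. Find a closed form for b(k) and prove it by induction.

Claim: b(k) = 5·3^k + 7.

Base case: b(1) = 22, and 5·3^1 + 7 = 15 + 7 = 22.
Assume b(m) = 5·3^m + 7 for some m ≥ 1.
Then b(m+1) = 3b(m) − 14 = 3·(5·3^m + 7) − 14 = 15·3^m + 21 − 14 = 5·3^{m+1} + 7.
This completes the inductive step, so b(k) = 5·3^k + 7 for all k ≥ 1.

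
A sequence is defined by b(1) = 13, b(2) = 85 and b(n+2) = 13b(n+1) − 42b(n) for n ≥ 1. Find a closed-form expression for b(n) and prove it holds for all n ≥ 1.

Claim: b(n) = 6^n + 7^n.

Base cases: b(1) = 13 and 6^1 + 7^1 = 13; b(2) = 85 and 6^2 + 7^2 = 85.
Assume b(i) = 6^i + 7^i for all 1 ≤ i ≤ j, where j ≥ 2.
Then b(j+1) = 13b(j) − 42b(j−1) = 13·(6^j + 7^j) − 42·(6^{j−1} + 7^{j−1}) = (13·6 − 42)6^{j−1} + (13·7 − 42)7^{j−1} = 36·6^{j−1} + 49·7^{j−1} = 6^{j+1} + 7^{j+1}.
Hence b(n) = 6^n + 7^n for every n ≥ 1, by strong induction.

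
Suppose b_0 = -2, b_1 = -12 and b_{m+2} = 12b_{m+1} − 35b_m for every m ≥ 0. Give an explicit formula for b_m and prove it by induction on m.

Claim: b_m = -5^m − 7^m.

Base cases: b_0 = -2 and -5^0 − 7^0 = -2; b_1 = -12 and -5^1 − 7^1 = -12.
Assume b_j = -5^j − 7^j for all 0 ≤ j ≤ r, where r ≥ 1.
Then b_{r+1} = 12b_r − 35b_{r−1} = 12·(-5^r − 7^r) − 35·(-5^{r−1} − 7^{r−1}) = -(12·5 − 35)5^{r−1} − (12·7 − 35)7^{r−1} = -25·5^{r−1} − 49·7^{r−1} = -5^{r+1} − 7^{r+1}.
This completes the inductive step, so b_m = -5^m − 7^m for all m ≥ 0.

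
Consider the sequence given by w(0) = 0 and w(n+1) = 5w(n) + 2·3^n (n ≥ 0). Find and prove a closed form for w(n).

Claim: w(n) = 5^n − 3^n.

Base case: w(0) = 0, and 5^0 − 3^0 = 1 − 1 = 0.
Assume w(r) = 5^r − 3^r for some r ≥ 0.
Then w(r+1) = 5w(r) + 2·3^r = 5·(5^r − 3^r) + 2·3^r = 5^{r+1} − 5·3^r + 2·3^r = 5^{r+1} − 3·3^r = 5^{r+1} − 3^{r+1}.
Hence w(n) = 5^n − 3^n for every n ≥ 0, by induction.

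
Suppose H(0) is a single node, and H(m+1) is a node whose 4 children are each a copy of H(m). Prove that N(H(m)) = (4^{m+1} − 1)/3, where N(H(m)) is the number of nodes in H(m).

Base case: N(H(0)) = 1, and (4^{0+1} − 1)/3 = 1.
Assume N(H(j)) = (4^{j+1} − 1)/3.
Then N(H(j+1)) = 1 + 4N(H(j)) = 1 + 4·(4^{j+1} − 1)/3 = 1 + (4^{j+2} − 4)/3 = (3 + 4^{j+2} − 4)/3 = (4^{j+2} − 1)/3.
Hence N(H(m)) = (4^{m+1} − 1)/3 for every m ≥ 0, by induction.

N(H(m)) = (4^{m+1} − 1)/3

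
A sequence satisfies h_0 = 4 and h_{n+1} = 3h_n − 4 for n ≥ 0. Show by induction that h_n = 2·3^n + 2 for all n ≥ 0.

Base case: h_0 = 4, and 2·3^0 + 2 = 2 + 2 = 4.
Assume h_k = 2·3^k + 2 for some k ≥ 0.
Then h_{k+1} = 3h_k − 4 = 3·(2·3^k + 2) − 4 = 6·3^k + 6 − 4 = 2·3^{k+1} + 2.
By induction, h_n = 2·3^n + 2 for all n ≥ 0.

h_n = 2·3^n + 2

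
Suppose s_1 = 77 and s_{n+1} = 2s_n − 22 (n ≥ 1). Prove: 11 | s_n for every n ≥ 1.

Base case: s_1 = 77 = 11·7, so 11 | s_1.
Assume 11 | s_j, so s_j = 11t for some integer t.
Then s_{j+1} = 2s_j − 22 = 2·(11t) − 22 = 11(2t − 2), so 11 | s_{j+1}.
So the property holds for j+1, and by induction 11 | s_n for all n ≥ 1.

11 | s_n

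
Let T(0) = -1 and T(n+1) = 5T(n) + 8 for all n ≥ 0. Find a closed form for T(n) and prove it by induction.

Claim: T(n) = 5^n − 2.

Base case: T(0) = -1, and 5^0 − 2 = 1 − 2 = -1.
Assume T(r) = 5^r − 2 for some r ≥ 0.
Then T(r+1) = 5T(r) + 8 = 5·(5^r − 2) + 8 = 5^{r+1} − 10 + 8 = 5^{r+1} − 2.
Hence T(n) = 5^n − 2 for every n ≥ 0, by induction.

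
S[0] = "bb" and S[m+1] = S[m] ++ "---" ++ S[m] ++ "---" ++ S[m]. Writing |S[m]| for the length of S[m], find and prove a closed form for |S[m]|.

Claim: |S[m]| = 5·3^m − 3.

Base case: |S[0]| = 2, and 5·3^0 − 3 = 2.
Assume |S[k]| = 5·3^k − 3.
Then |S[k+1]| = 3|S[k]| + 6 = 3(5·3^k − 3) + 6 = 5·3^{k+1} − 9 + 6 = 5·3^{k+1} − 3.
Hence |S[m]| = 5·3^m − 3 for every m ≥ 0, by induction.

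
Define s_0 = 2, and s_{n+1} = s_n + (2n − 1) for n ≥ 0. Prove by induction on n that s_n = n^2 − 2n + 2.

Base case: s_0 = 2, and 0^2 − 2·0 + 2 = 2.
Assume s_m = m^2 − 2m + 2.
Then s_{m+1} = s_m + (2m − 1) = (m^2 − 2m + 2) + (2m − 1) = m^2 + 1,
and (m+1)^2 − 2·(m+1) + 2 = m^2 + 1.
This completes the inductive step, so s_n = n^2 − 2n + 2 for all n ≥ 0.

s_n = n^2 − 2n + 2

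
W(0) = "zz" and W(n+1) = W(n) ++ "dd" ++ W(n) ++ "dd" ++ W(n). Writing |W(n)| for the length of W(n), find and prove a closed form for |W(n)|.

Claim: |W(n)| = 4·3^n − 2.

Base case: |W(0)| = 2, and 4·3^0 − 2 = 2.
Assume |W(m)| = 4·3^m − 2.
Then |W(m+1)| = 3|W(m)| + 4 = 3(4·3^m − 2) + 4 = 4·3^{m+1} − 6 + 4 = 4·3^{m+1} − 2.
By induction, |W(n)| = 4·3^n − 2 for all n ≥ 0.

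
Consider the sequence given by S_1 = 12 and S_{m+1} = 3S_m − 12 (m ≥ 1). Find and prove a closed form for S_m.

Claim: S_m = 2·3^m + 6.

Base case: S_1 = 12, and 2·3^1 + 6 = 6 + 6 = 12.
Assume S_k = 2·3^k + 6 for some k ≥ 1.
Then S_{k+1} = 3S_k − 12 = 3·(2·3^k + 6) − 12 = 6·3^k + 18 − 12 = 2·3^{k+1} + 6.
So the formula holds for k+1, and by induction S_m = 2·3^m + 6 for all m ≥ 1.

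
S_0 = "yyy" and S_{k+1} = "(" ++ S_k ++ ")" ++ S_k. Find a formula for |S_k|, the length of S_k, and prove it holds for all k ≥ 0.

Claim: |S_k| = 5·2^k − 2.

Base case: |S_0| = 3, and 5·2^0 − 2 = 3.
Assume |S_j| = 5·2^j − 2.
Then |S_{j+1}| = 1 + |S_j| + 1 + |S_j| = 2|S_j| + 2 = 2(5·2^j − 2) + 2 = 5·2^{j+1} − 4 + 2 = 5·2^{j+1} − 2.
Hence |S_k| = 5·2^k − 2 for every k ≥ 0, by induction.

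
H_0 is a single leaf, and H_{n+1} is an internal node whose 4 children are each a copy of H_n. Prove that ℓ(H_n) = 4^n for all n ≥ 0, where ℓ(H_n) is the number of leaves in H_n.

Base case: ℓ(H_0) = 1, and 4^0 = 1.
Assume ℓ(H_m) = 4^m.
Then ℓ(H_{m+1}) = 4·ℓ(H_m) = 4·4^m = 4^{m+1}.
By induction, ℓ(H_n) = 4^n for all n ≥ 0.

ℓ(H_n) = 4^n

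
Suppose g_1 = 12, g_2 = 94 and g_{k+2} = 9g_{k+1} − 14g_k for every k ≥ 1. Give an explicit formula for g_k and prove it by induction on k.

Claim: g_k = 2·7^k − 2^k.

Base cases: g_1 = 12 and 2·7^1 − 2^1 = 12; g_2 = 94 and 2·7^2 − 2^2 = 94.
Assume g_i = 2·7^i − 2^i for all 1 ≤ i ≤ j, where j ≥ 2.
Then g_{j+1} = 9g_j − 14g_{j−1} = 9·(2·7^j − 2^j) − 14·(2·7^{j−1} − 2^{j−1}) = 2·(9·7 − 14)7^{j−1} − (9·2 − 14)2^{j−1} = 98·7^{j−1} − 4·2^{j−1} = 2·7^{j+1} − 2^{j+1}.
So the formula holds for j+1, and by strong induction g_k = 2·7^k − 2^k for all k ≥ 1.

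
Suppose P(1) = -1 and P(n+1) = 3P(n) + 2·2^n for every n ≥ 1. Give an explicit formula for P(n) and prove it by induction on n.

Claim: P(n) = 3^n − 2·2^n.

Base case: P(1) = -1, and 3^1 − 2·2^1 = 3 − 4 = -1.
Assume P(m) = 3^m − 2·2^m for some m ≥ 1.
Then P(m+1) = 3P(m) + 2·2^m = 3·(3^m − 2·2^m) + 2·2^m = 3^{m+1} − 6·2^m + 2·2^m = 3^{m+1} − 4·2^m = 3^{m+1} − 2·2^{m+1}.
This completes the inductive step, so P(n) = 3^n − 2·2^n for all n ≥ 1.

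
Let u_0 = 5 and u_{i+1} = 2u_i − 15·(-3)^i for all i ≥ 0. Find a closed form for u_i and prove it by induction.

Claim: u_i = 2·2^i + 3·(-3)^i.

Base case: u_0 = 5, and 2·2^0 + 3·(-3)^0 = 2 + 3 = 5.
Assume u_k = 2·2^k + 3·(-3)^k for some k ≥ 0.
Then u_{k+1} = 2u_k − 15·(-3)^k = 2·(2·2^k + 3·(-3)^k) − 15·(-3)^k = 2·2^{k+1} + 6·(-3)^k − 15·(-3)^k = 2·2^{k+1} − 9·(-3)^k = 2·2^{k+1} + 3·(-3)^{k+1}.
By induction, u_i = 2·2^i + 3·(-3)^i for all i ≥ 0.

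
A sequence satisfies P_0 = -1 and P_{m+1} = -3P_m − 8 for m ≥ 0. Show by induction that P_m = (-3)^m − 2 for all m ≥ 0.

Base case: P_0 = -1, and (-3)^0 − 2 = 1 − 2 = -1.
Assume P_j = (-3)^j − 2 for some j ≥ 0.
Then P_{j+1} = -3P_j − 8 = -3·((-3)^j − 2) − 8 = -3·(-3)^j + 6 − 8 = (-3)^{j+1} − 2.
This completes the inductive step, so P_m = (-3)^m − 2 for all m ≥ 0.

P_m = (-3)^m − 2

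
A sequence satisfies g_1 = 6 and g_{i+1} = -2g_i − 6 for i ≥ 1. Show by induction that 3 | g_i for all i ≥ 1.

Base case: g_1 = 6 = 3·2, so 3 | g_1.
Assume 3 | g_k, so g_k = 3t for some integer t.
Then g_{k+1} = -2g_k − 6 = -2·(3t) − 6 = 3(-2t − 2), so 3 | g_{k+1}.
This completes the inductive step, so 3 | g_i for all i ≥ 1.

3 | g_i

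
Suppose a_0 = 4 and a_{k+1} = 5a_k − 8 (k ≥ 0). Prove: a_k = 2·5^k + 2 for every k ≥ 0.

Base case: a_0 = 4, and 2·5^0 + 2 = 2 + 2 = 4.
Assume a_r = 2·5^r + 2 for some r ≥ 0.
Then a_{r+1} = 5a_r − 8 = 5·(2·5^r + 2) − 8 = 10·5^r + 10 − 8 = 2·5^{r+1} + 2.
This completes the inductive step, so a_k = 2·5^k + 2 for all k ≥ 0.

a_k = 2·5^k + 2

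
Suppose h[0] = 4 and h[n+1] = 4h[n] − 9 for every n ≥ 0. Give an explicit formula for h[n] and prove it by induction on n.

Claim: h[n] = 4^n + 3.

Base case: h[0] = 4, and 4^0 + 3 = 1 + 3 = 4.
Assume h[k] = 4^k + 3 for some k ≥ 0.
Then h[k+1] = 4h[k] − 9 = 4·(4^k + 3) − 9 = 4^{k+1} + 12 − 9 = 4^{k+1} + 3.
Hence h[n] = 4^n + 3 for every n ≥ 0, by induction.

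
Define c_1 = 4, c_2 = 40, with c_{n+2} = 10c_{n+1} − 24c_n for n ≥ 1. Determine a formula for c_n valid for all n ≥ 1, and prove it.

Claim: c_n = 2·6^n − 2·4^n.

Base cases: c_1 = 4 and 2·6^1 − 2·4^1 = 4; c_2 = 40 and 2·6^2 − 2·4^2 = 40.
Assume c_i = 2·6^i − 2·4^i for all 1 ≤ i ≤ j, where j ≥ 2.
Then c_{j+1} = 10c_j − 24c_{j−1} = 10·(2·6^j − 2·4^j) − 24·(2·6^{j−1} − 2·4^{j−1}) = 2·(10·6 − 24)6^{j−1} − 2·(10·4 − 24)4^{j−1} = 72·6^{j−1} − 32·4^{j−1} = 2·6^{j+1} − 2·4^{j+1}.
Hence c_n = 2·6^n − 2·4^n for every n ≥ 1, by strong induction.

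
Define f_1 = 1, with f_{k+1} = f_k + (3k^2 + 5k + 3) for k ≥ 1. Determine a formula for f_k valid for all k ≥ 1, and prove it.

Claim: f_k = k^3 + k^2 + k − 2.

Base case: f_1 = 1, and 1^3 + 1^2 + 1 − 2 = 1.
Assume f_m = m^3 + m^2 + m − 2.
Then f_{m+1} = f_m + (3m^2 + 5m + 3) = (m^3 + m^2 + m − 2) + (3m^2 + 5m + 3) = m^3 + 4m^2 + 6m + 1,
and (m+1)^3 + (m+1)^2 + (m+1) − 2 = m^3 + 4m^2 + 6m + 1.
This completes the inductive step, so f_k = k^3 + k^2 + k − 2 for all k ≥ 1.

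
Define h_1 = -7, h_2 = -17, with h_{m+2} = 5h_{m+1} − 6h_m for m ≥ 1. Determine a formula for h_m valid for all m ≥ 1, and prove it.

Claim: h_m = -3^m − 2·2^m.

Base cases: h_1 = -7 and -3^1 − 2·2^1 = -7; h_2 = -17 and -3^2 − 2·2^2 = -17.
Assume h_i = -3^i − 2·2^i for all 1 ≤ i ≤ j, where j ≥ 2.
Then h_{j+1} = 5h_j − 6h_{j−1} = 5·(-3^j − 2·2^j) − 6·(-3^{j−1} − 2·2^{j−1}) = -(5·3 − 6)3^{j−1} − 2·(5·2 − 6)2^{j−1} = -9·3^{j−1} − 8·2^{j−1} = -3^{j+1} − 2·2^{j+1}.
So the formula holds for j+1, and by strong induction h_m = -3^m − 2·2^m for all m ≥ 1.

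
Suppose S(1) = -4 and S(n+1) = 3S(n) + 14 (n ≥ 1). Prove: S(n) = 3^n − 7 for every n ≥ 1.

Base case: S(1) = -4, and 3^1 − 7 = 3 − 7 = -4.
Assume S(r) = 3^r − 7 for some r ≥ 1.
Then S(r+1) = 3S(r) + 14 = 3·(3^r − 7) + 14 = 3^{r+1} − 21 + 14 = 3^{r+1} − 7.
So the formula holds for r+1, and by induction S(n) = 3^n − 7 for all n ≥ 1.

S(n) = 3^n − 7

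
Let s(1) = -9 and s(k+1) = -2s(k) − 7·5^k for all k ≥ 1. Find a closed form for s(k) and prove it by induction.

Claim: s(k) = 2·(-2)^k − 5^k.

Base case: s(1) = -9, and 2·(-2)^1 − 5^1 = -4 − 5 = -9.
Assume s(j) = 2·(-2)^j − 5^j for some j ≥ 1.
Then s(j+1) = -2s(j) − 7·5^j = -2·(2·(-2)^j − 5^j) − 7·5^j = 2·(-2)^{j+1} + 2·5^j − 7·5^j = 2·(-2)^{j+1} − 5·5^j = 2·(-2)^{j+1} − 5^{j+1}.
This completes the inductive step, so s(k) = 2·(-2)^k − 5^k for all k ≥ 1.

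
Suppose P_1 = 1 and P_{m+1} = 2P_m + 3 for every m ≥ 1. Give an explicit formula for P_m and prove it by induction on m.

Claim: P_m = 2^{m+1} − 3.

Base case: P_1 = 1, and 2^{1+1} − 3 = 4 − 3 = 1.
Assume P_r = 2^{r+1} − 3 for some r ≥ 1.
Then P_{r+1} = 2P_r + 3 = 2·(2^{r+1} − 3) + 3 = 2^{r+2} − 6 + 3 = 2^{r+2} − 3.
By induction, P_m = 2^{m+1} − 3 for all m ≥ 1.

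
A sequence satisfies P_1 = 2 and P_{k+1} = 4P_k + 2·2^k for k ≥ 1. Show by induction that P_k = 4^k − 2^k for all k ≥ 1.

Base case: P_1 = 2, and 4^1 − 2^1 = 4 − 2 = 2.
Assume P_m = 4^m − 2^m for some m ≥ 1.
Then P_{m+1} = 4P_m + 2·2^m = 4·(4^m − 2^m) + 2·2^m = 4^{m+1} − 4·2^m + 2·2^m = 4^{m+1} − 2·2^m = 4^{m+1} − 2^{m+1}.
By induction, P_k = 4^k − 2^k for all k ≥ 1.

P_k = 4^k − 2^k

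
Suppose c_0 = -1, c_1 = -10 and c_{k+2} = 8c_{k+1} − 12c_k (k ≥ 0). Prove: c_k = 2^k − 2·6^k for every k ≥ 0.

Base cases: c_0 = -1 and 2^0 − 2·6^0 = -1; c_1 = -10 and 2^1 − 2·6^1 = -10.
Assume c_j = 2^j − 2·6^j for all 0 ≤ j ≤ m, where m ≥ 1.
Then c_{m+1} = 8c_m − 12c_{m−1} = 8·(2^m − 2·6^m) − 12·(2^{m−1} − 2·6^{m−1}) = (8·2 − 12)2^{m−1} − 2·(8·6 − 12)6^{m−1} = 4·2^{m−1} − 72·6^{m−1} = 2^{m+1} − 2·6^{m+1}.
So the formula holds for m+1, and by strong induction c_k = 2^k − 2·6^k for all k ≥ 0.

c_k = 2^k − 2·6^k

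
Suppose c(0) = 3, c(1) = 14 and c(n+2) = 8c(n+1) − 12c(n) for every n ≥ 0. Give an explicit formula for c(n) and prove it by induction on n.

Claim: c(n) = 2^n + 2·6^n.

Base cases: c(0) = 3 and 2^0 + 2·6^0 = 3; c(1) = 14 and 2^1 + 2·6^1 = 14.
Assume c(j) = 2^j + 2·6^j for all 0 ≤ j ≤ m, where m ≥ 1.
Then c(m+1) = 8c(m) − 12c(m−1) = 8·(2^m + 2·6^m) − 12·(2^{m−1} + 2·6^{m−1}) = (8·2 − 12)2^{m−1} + 2·(8·6 − 12)6^{m−1} = 4·2^{m−1} + 72·6^{m−1} = 2^{m+1} + 2·6^{m+1}.
Hence c(n) = 2^n + 2·6^n for every n ≥ 0, by strong induction.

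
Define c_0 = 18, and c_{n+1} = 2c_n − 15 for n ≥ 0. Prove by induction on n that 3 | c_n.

Base case: c_0 = 18 = 3·6, so 3 | c_0.
Assume 3 | c_r, so c_r = 3t for some integer t.
Then c_{r+1} = 2c_r − 15 = 2·(3t) − 15 = 3(2t − 5), so 3 | c_{r+1}.
By induction, 3 | c_n for all n ≥ 0.

3 | c_n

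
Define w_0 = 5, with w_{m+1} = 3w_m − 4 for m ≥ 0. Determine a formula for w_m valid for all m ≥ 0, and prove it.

Claim: w_m = 3^{m+1} + 2.

Base case: w_0 = 5, and 3^{0+1} + 2 = 3 + 2 = 5.
Assume w_k = 3^{k+1} + 2 for some k ≥ 0.
Then w_{k+1} = 3w_k − 4 = 3·(3^{k+1} + 2) − 4 = 3^{k+2} + 6 − 4 = 3^{k+2} + 2.
So the formula holds for k+1, and by induction w_m = 3^{m+1} + 2 for all m ≥ 0.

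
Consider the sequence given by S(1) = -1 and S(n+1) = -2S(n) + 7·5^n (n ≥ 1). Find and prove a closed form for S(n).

Claim: S(n) = 3·(-2)^n + 5^n.

Base case: S(1) = -1, and 3·(-2)^1 + 5^1 = -6 + 5 = -1.
Assume S(k) = 3·(-2)^k + 5^k for some k ≥ 1.
Then S(k+1) = -2S(k) + 7·5^k = -2·(3·(-2)^k + 5^k) + 7·5^k = 3·(-2)^{k+1} − 2·5^k + 7·5^k = 3·(-2)^{k+1} + 5·5^k = 3·(-2)^{k+1} + 5^{k+1}.
Hence S(n) = 3·(-2)^n + 5^n for every n ≥ 1, by induction.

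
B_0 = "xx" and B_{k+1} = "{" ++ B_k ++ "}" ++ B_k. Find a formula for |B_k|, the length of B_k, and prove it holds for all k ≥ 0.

Claim: |B_k| = 2^{k+2} − 2.

Base case: |B_0| = 2, and 2^{0+2} − 2 = 2.
Assume |B_m| = 2^{m+2} − 2.
Then |B_{m+1}| = 1 + |B_m| + 1 + |B_m| = 2|B_m| + 2 = 2(2^{m+2} − 2) + 2 = 2^{m+3} − 4 + 2 = 2^{m+3} − 2.
By induction, |B_k| = 2^{k+2} − 2 for all k ≥ 0.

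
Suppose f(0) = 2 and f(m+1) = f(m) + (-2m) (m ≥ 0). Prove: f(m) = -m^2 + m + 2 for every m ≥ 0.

Base case: f(0) = 2, and -0^2 + 0 + 2 = 2.
Assume f(j) = -j^2 + j + 2.
Then f(j+1) = f(j) + (-2j) = (-j^2 + j + 2) + (-2j) = -j^2 − j + 2,
and -(j+1)^2 + (j+1) + 2 = -j^2 − j + 2.
Hence f(m) = -m^2 + m + 2 for every m ≥ 0, by induction.

f(m) = -m^2 + m + 2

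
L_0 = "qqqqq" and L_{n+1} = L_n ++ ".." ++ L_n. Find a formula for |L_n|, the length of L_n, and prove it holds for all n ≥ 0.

Claim: |L_n| = 7·2^n − 2.

Base case: |L_0| = 5, and 7·2^0 − 2 = 5.
Assume |L_k| = 7·2^k − 2.
Then |L_{k+1}| = |L_k| + 2 + |L_k| = 2|L_k| + 2 = 2(7·2^k − 2) + 2 = 7·2^{k+1} − 4 + 2 = 7·2^{k+1} − 2.
So the formula holds for k+1, and by induction |L_n| = 7·2^n − 2 for all n ≥ 0.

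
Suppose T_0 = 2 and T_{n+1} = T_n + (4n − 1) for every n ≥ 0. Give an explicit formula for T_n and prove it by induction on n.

Claim: T_n = 2n^2 − 3n + 2.

Base case: T_0 = 2, and 2·0^2 − 3·0 + 2 = 2.
Assume T_k = 2k^2 − 3k + 2.
Then T_{k+1} = T_k + (4k − 1) = (2k^2 − 3k + 2) + (4k − 1) = 2k^2 + k + 1,
and 2·(k+1)^2 − 3·(k+1) + 2 = 2k^2 + k + 1.
This completes the inductive step, so T_n = 2n^2 − 3n + 2 for all n ≥ 0.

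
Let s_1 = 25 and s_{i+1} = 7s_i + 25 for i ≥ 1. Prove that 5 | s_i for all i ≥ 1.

Base case: s_1 = 25 = 5·5, so 5 | s_1.
Assume 5 | s_m, so s_m = 5t for some integer t.
Then s_{m+1} = 7s_m + 25 = 7·(5t) + 25 = 5(7t + 5), so 5 | s_{m+1}.
So the property holds for m+1, and by induction 5 | s_i for all i ≥ 1.

5 | s_i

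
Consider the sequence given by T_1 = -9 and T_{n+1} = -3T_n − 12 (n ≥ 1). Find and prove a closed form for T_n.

Claim: T_n = 2·(-3)^n − 3.

Base case: T_1 = -9, and 2·(-3)^1 − 3 = -6 − 3 = -9.
Assume T_m = 2·(-3)^m − 3 for some m ≥ 1.
Then T_{m+1} = -3T_m − 12 = -3·(2·(-3)^m − 3) − 12 = -6·(-3)^m + 9 − 12 = 2·(-3)^{m+1} − 3.
By induction, T_n = 2·(-3)^n − 3 for all n ≥ 1.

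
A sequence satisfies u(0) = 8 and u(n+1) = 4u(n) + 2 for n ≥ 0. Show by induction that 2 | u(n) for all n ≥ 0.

Base case: u(0) = 8 = 2·4, so 2 | u(0).
Assume 2 | u(j), so u(j) = 2t for some integer t.
Then u(j+1) = 4u(j) + 2 = 4·(2t) + 2 = 2(4t + 1), so 2 | u(j+1).
So the property holds for j+1, and by induction 2 | u(n) for all n ≥ 0.

2 | u(n)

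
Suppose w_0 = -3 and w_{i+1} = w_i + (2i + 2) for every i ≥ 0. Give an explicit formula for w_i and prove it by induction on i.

Claim: w_i = i^2 + i − 3.

Base case: w_0 = -3, and 0^2 + 0 − 3 = -3.
Assume w_r = r^2 + r − 3.
Then w_{r+1} = w_r + (2r + 2) = (r^2 + r − 3) + (2r + 2) = r^2 + 3r − 1,
and (r+1)^2 + (r+1) − 3 = r^2 + 3r − 1.
This completes the inductive step, so w_i = i^2 + i − 3 for all i ≥ 0.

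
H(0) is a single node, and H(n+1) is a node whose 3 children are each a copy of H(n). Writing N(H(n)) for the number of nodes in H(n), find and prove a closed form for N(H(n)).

Claim: N(H(n)) = (3^{n+1} − 1)/2.

Base case: N(H(0)) = 1, and (3^{0+1} − 1)/2 = 1.
Assume N(H(r)) = (3^{r+1} − 1)/2.
Then N(H(r+1)) = 1 + 3N(H(r)) = 1 + 3·(3^{r+1} − 1)/2 = 1 + (3^{r+2} − 3)/2 = (2 + 3^{r+2} − 3)/2 = (3^{r+2} − 1)/2.
Hence N(H(n)) = (3^{n+1} − 1)/2 for every n ≥ 0, by induction.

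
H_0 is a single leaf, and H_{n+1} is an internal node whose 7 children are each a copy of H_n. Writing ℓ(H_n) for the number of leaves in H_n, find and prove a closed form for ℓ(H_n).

Claim: ℓ(H_n) = 7^n.

Base case: ℓ(H_0) = 1, and 7^0 = 1.
Assume ℓ(H_r) = 7^r.
Then ℓ(H_{r+1}) = 7·ℓ(H_r) = 7·7^r = 7^{r+1}.
Hence ℓ(H_n) = 7^n for every n ≥ 0, by induction.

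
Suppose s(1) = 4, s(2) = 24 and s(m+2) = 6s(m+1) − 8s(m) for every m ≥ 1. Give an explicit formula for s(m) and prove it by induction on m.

Claim: s(m) = 2·4^m − 2·2^m.

Base cases: s(1) = 4 and 2·4^1 − 2·2^1 = 4; s(2) = 24 and 2·4^2 − 2·2^2 = 24.
Assume s(j) = 2·4^j − 2·2^j for all 1 ≤ j ≤ k, where k ≥ 2.
Then s(k+1) = 6s(k) − 8s(k−1) = 6·(2·4^k − 2·2^k) − 8·(2·4^{k−1} − 2·2^{k−1}) = 2·(6·4 − 8)4^{k−1} − 2·(6·2 − 8)2^{k−1} = 32·4^{k−1} − 8·2^{k−1} = 2·4^{k+1} − 2·2^{k+1}.
Hence s(m) = 2·4^m − 2·2^m for every m ≥ 1, by strong induction.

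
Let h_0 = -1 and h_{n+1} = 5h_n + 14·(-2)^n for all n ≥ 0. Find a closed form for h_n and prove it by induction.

Claim: h_n = 5^n − 2·(-2)^n.

Base case: h_0 = -1, and 5^0 − 2·(-2)^0 = 1 − 2 = -1.
Assume h_k = 5^k − 2·(-2)^k for some k ≥ 0.
Then h_{k+1} = 5h_k + 14·(-2)^k = 5·(5^k − 2·(-2)^k) + 14·(-2)^k = 5^{k+1} − 10·(-2)^k + 14·(-2)^k = 5^{k+1} + 4·(-2)^k = 5^{k+1} − 2·(-2)^{k+1}.
So the formula holds for k+1, and by induction h_n = 5^n − 2·(-2)^n for all n ≥ 0.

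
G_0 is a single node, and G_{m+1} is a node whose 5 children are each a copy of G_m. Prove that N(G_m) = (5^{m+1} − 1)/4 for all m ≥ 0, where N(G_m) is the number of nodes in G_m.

Base case: N(G_0) = 1, and (5^{0+1} − 1)/4 = 1.
Assume N(G_k) = (5^{k+1} − 1)/4.
Then N(G_{k+1}) = 1 + 5N(G_k) = 1 + 5·(5^{k+1} − 1)/4 = 1 + (5^{k+2} − 5)/4 = (4 + 5^{k+2} − 5)/4 = (5^{k+2} − 1)/4.
This completes the inductive step, so N(G_m) = (5^{m+1} − 1)/4 for all m ≥ 0.

N(G_m) = (5^{m+1} − 1)/4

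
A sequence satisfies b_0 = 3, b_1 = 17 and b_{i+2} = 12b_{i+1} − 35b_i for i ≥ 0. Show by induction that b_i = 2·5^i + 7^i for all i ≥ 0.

Base cases: b_0 = 3 and 2·5^0 + 7^0 = 3; b_1 = 17 and 2·5^1 + 7^1 = 17.
Assume b_j = 2·5^j + 7^j for all 0 ≤ j ≤ k, where k ≥ 1.
Then b_{k+1} = 12b_k − 35b_{k−1} = 12·(2·5^k + 7^k) − 35·(2·5^{k−1} + 7^{k−1}) = 2·(12·5 − 35)5^{k−1} + (12·7 − 35)7^{k−1} = 50·5^{k−1} + 49·7^{k−1} = 2·5^{k+1} + 7^{k+1}.
So the formula holds for k+1, and by strong induction b_i = 2·5^i + 7^i for all i ≥ 0.

b_i = 2·5^i + 7^i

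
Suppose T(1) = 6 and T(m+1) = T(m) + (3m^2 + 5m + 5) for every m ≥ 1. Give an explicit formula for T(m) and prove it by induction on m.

Claim: T(m) = m^3 + m^2 + 3m + 1.

Base case: T(1) = 6, and 1^3 + 1^2 + 3·1 + 1 = 6.
Assume T(j) = j^3 + j^2 + 3j + 1.
Then T(j+1) = T(j) + (3j^2 + 5j + 5) = (j^3 + j^2 + 3j + 1) + (3j^2 + 5j + 5) = j^3 + 4j^2 + 8j + 6,
and (j+1)^3 + (j+1)^2 + 3·(j+1) + 1 = j^3 + 4j^2 + 8j + 6.
This completes the inductive step, so T(m) = m^3 + m^2 + 3m + 1 for all m ≥ 1.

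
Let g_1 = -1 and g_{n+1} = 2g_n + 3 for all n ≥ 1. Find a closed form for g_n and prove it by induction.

Claim: g_n = 2^n − 3.

Base case: g_1 = -1, and 2^1 − 3 = 2 − 3 = -1.
Assume g_k = 2^k − 3 for some k ≥ 1.
Then g_{k+1} = 2g_k + 3 = 2·(2^k − 3) + 3 = 2^{k+1} − 6 + 3 = 2^{k+1} − 3.
So the formula holds for k+1, and by induction g_n = 2^n − 3 for all n ≥ 1.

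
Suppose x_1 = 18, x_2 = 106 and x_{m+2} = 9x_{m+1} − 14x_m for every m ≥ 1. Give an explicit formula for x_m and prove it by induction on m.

Claim: x_m = 2·2^m + 2·7^m.

Base cases: x_1 = 18 and 2·2^1 + 2·7^1 = 18; x_2 = 106 and 2·2^2 + 2·7^2 = 106.
Assume x_i = 2·2^i + 2·7^i for all 1 ≤ i ≤ j, where j ≥ 2.
Then x_{j+1} = 9x_j − 14x_{j−1} = 9·(2·2^j + 2·7^j) − 14·(2·2^{j−1} + 2·7^{j−1}) = 2·(9·2 − 14)2^{j−1} + 2·(9·7 − 14)7^{j−1} = 8·2^{j−1} + 98·7^{j−1} = 2·2^{j+1} + 2·7^{j+1}.
This completes the inductive step, so x_m = 2·2^m + 2·7^m for all m ≥ 1.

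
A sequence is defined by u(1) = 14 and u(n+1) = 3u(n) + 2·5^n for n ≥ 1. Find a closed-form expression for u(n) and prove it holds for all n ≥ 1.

Claim: u(n) = 3·3^n + 5^n.

Base case: u(1) = 14, and 3·3^1 + 5^1 = 9 + 5 = 14.
Assume u(j) = 3·3^j + 5^j for some j ≥ 1.
Then u(j+1) = 3u(j) + 2·5^j = 3·(3·3^j + 5^j) + 2·5^j = 3·3^{j+1} + 3·5^j + 2·5^j = 3·3^{j+1} + 5·5^j = 3·3^{j+1} + 5^{j+1}.
By induction, u(n) = 3·3^n + 5^n for all n ≥ 1.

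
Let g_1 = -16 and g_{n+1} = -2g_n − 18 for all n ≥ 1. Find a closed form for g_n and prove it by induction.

Claim: g_n = 5·(-2)^n − 6.

Base case: g_1 = -16, and 5·(-2)^1 − 6 = -10 − 6 = -16.
Assume g_k = 5·(-2)^k − 6 for some k ≥ 1.
Then g_{k+1} = -2g_k − 18 = -2·(5·(-2)^k − 6) − 18 = -10·(-2)^k + 12 − 18 = 5·(-2)^{k+1} − 6.
So the formula holds for k+1, and by induction g_n = 5·(-2)^n − 6 for all n ≥ 1.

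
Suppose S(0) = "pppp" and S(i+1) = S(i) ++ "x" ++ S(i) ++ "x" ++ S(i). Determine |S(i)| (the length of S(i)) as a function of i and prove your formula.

Claim: |S(i)| = 5·3^i − 1.

Base case: |S(0)| = 4, and 5·3^0 − 1 = 4.
Assume |S(k)| = 5·3^k − 1.
Then |S(k+1)| = 3|S(k)| + 2 = 3(5·3^k − 1) + 2 = 5·3^{k+1} − 3 + 2 = 5·3^{k+1} − 1.
This completes the inductive step, so |S(i)| = 5·3^i − 1 for all i ≥ 0.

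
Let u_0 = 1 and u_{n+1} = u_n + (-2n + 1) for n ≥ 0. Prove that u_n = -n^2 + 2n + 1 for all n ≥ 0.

Base case: u_0 = 1, and -0^2 + 2·0 + 1 = 1.
Assume u_r = -r^2 + 2r + 1.
Then u_{r+1} = u_r + (-2r + 1) = (-r^2 + 2r + 1) + (-2r + 1) = -r^2 + 2,
and -(r+1)^2 + 2·(r+1) + 1 = -r^2 + 2.
By induction, u_n = -n^2 + 2n + 1 for all n ≥ 0.

u_n = -n^2 + 2n + 1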